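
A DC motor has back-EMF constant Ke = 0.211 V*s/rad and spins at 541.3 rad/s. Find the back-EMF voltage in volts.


V_emf = Ke * omega = 0.211*541.3 = 114.2143

114.2143 V


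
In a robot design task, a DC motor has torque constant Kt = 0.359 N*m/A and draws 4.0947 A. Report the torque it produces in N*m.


tau = Kt * I = 0.359*4.0947 = 1.4700

1.4700 N*m


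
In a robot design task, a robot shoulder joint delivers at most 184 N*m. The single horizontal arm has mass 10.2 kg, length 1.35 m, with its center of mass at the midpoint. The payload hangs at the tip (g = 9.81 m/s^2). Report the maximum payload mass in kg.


tau_arm = m_arm*g*(L/2) = 10.2*9.81*1.35/2 = 67.5418 N*m
tau_payload = tau_max - tau_arm = 184 - 67.5418 = 116.4582
m_payload = tau_payload / (g*L) = 116.4582 / (9.81*1.35) = 8.7936

8.7936 kg


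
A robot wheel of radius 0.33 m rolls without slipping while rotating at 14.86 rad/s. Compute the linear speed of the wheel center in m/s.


v = omega * r = 14.86 * 0.33 = 4.9038

4.9038 m/s


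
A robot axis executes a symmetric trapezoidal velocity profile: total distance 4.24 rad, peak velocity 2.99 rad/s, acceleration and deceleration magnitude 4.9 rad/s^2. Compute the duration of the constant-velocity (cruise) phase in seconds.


t_acc = v/a = 0.610204 s, d_acc = v^2/(2a) = 0.912255 rad each
d_cruise = 4.24 - 2*0.912255 = 2.415490 rad
t_cruise = d_cruise/v = 2.415490/2.99 = 0.8079

0.8079 s


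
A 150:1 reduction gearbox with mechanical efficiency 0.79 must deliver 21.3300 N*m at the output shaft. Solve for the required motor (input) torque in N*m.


tau_in = tau_out / (N * eta) = 21.3300 / (150 * 0.79) = 0.1800

0.1800 N*m


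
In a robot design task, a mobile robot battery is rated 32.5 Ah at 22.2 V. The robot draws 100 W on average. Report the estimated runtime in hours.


E = 32.5*22.2 = 721.5000 Wh
t = E/P = 721.5000/100 = 7.2150

7.2150 hours


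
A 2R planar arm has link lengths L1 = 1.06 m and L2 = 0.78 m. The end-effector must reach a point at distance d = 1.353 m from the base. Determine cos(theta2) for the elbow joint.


cos(th2) = (d^2 - L1^2 - L2^2)/(2*L1*L2) = (1.353^2 - 1.06^2 - 0.78^2)/(2*1.06*0.78) = 0.0596

0.0596


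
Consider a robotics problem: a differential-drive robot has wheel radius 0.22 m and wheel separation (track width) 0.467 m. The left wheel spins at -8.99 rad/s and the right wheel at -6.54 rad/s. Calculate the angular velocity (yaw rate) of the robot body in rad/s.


omega = r*(wR - wL)/L = 0.22*(-6.54 - (-8.99))/0.467 = 1.1542

1.1542 rad/s


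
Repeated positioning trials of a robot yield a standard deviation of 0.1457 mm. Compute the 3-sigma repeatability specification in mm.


repeatability = 3*sigma = 3*0.1457 = 0.4371

0.4371 mm


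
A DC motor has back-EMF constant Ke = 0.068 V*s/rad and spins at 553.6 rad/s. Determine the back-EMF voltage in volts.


V_emf = Ke * omega = 0.068*553.6 = 37.6448

37.6448 V


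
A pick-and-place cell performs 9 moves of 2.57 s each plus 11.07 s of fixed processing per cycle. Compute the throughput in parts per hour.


T_cycle = 9*2.57 + 11.07 = 34.2000 s
rate = 3600/T = 105.2632

105.2632 parts/hour


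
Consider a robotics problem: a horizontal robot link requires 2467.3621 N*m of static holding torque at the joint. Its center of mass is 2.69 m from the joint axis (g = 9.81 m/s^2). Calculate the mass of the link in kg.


m = tau / (g*L) = 2467.3621 / (9.81 * 2.69) = 93.5000

93.5000 kg


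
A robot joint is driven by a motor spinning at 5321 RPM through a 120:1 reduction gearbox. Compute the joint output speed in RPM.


omega_joint = omega_motor / N = 5321 / 120 = 44.3417

44.3417 RPM


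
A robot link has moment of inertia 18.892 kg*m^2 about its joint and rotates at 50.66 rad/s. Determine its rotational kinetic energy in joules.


KE = (1/2)*I*omega^2 = 0.5*18.892*50.66^2 = 24242.5507

24242.5507 J


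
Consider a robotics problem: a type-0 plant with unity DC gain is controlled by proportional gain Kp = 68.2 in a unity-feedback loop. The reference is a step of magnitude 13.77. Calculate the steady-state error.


e_ss = R/(1 + Kp) = 13.77/(1 + 68.2) = 13.77/69.2000 = 0.1990

0.1990


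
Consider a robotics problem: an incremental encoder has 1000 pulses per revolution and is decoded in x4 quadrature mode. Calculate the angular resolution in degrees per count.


resolution = 360 / (PPR * 4) = 360 / 4000 = 0.0900

0.0900 degrees


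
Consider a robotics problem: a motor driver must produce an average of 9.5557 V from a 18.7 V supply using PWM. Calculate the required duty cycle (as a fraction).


D = V_avg/V_supply = 9.5557/18.7 = 0.5110

0.5110


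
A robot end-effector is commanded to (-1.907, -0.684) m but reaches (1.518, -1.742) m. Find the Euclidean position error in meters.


dx = 1.518 - (-1.907) = 3.4250, dy = -1.742 - (-0.684) = -1.0580
err = sqrt(11.730625 + 1.119364) = 3.5847

3.5847 m


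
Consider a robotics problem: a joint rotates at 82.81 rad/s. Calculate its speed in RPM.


RPM = 82.81 * 60/(2*pi) = 790.7773

790.7773 RPM


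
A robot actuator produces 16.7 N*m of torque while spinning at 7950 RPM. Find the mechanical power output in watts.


omega = 7950 * 2*pi/60 = 832.522053 rad/s
P = tau * omega = 16.7 * 832.522053 = 13903.1183

13903.1183 W


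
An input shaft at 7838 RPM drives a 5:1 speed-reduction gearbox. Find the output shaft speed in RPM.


omega_out = omega_in / N = 7838 / 5 = 1567.6000

1567.6000 RPM


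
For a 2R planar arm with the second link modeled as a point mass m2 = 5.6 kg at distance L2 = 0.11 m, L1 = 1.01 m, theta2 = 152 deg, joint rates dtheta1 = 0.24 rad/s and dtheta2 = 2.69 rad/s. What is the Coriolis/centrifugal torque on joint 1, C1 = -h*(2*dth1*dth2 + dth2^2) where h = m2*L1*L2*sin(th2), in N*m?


h = m2*L1*L2*sin(th2) = 5.6*1.01*0.11*sin(152 deg) = 0.292086
C1 = -h*(2*0.24*2.69 + 2.69^2) = -0.292086*8.5273 = -2.4907

-2.4907 N*m


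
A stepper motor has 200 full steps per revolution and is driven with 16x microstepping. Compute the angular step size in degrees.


step = 360/(200*16) = 360/3200 = 0.1125

0.1125 degrees


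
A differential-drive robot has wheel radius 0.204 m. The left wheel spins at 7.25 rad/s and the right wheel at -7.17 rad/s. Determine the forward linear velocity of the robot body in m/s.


v = r*(wR + wL)/2 = 0.204*(-7.17 + 7.25)/2 = 0.0082

0.0082 m/s


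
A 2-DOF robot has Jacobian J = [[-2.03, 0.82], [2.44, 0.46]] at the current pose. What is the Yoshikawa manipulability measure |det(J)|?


det(J) = -2.03*0.46 - (0.82)*(2.44) = -2.9346
|det(J)| = 2.9346

2.9346


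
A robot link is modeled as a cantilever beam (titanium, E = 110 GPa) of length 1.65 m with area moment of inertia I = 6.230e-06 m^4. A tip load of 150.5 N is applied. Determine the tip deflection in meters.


delta = F*L^3/(3*E*I) = 150.5*1.65^3/(3*1.100e+11*6.230e-06)
      = 676.0648125/2055900 = 3.2884e-04

3.2884e-04 m


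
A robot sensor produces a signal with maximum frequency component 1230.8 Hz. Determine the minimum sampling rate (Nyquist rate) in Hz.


f_s,min = 2*f_max = 2*1230.8 = 2461.6000

2461.6000 Hz


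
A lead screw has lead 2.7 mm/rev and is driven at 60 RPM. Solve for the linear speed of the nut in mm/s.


v = lead * (RPM/60) = 2.7*60/60 = 2.7000

2.7000 mm/s


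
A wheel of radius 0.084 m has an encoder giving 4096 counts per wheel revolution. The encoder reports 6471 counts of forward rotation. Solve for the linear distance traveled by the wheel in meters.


revs = 6471/4096 = 1.579834
d = revs * 2*pi*r = 1.579834 * 2*pi*0.084 = 0.8338

0.8338 m


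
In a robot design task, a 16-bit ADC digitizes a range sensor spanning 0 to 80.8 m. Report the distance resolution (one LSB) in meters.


res = range / 2^n = 80.8/2^16 = 80.8/65536 = 0.0012

0.0012 m


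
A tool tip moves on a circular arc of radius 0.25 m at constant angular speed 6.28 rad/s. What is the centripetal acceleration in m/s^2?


a_c = omega^2 * r = 6.28^2 * 0.25 = 9.8596

9.8596 m/s^2


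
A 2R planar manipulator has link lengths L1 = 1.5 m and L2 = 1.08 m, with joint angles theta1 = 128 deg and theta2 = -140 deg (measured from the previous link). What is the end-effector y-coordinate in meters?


y = L1*sin(th1) + L2*sin(th1+th2) = 1.5*sin(128 deg) + 1.08*sin(-12 deg) = 0.9575

0.9575 m


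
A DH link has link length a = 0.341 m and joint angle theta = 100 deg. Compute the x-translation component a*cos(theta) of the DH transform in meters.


a*cos(theta) = 0.341*cos(100 deg) = -0.0592

-0.0592 m


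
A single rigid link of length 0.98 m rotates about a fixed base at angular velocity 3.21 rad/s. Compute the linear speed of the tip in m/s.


v = L*omega = 0.98 * 3.21 = 3.1458

3.1458 m/s


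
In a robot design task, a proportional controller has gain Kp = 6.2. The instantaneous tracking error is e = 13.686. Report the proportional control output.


u_P = Kp * e = 6.2 * 13.686 = 84.8532

84.8532


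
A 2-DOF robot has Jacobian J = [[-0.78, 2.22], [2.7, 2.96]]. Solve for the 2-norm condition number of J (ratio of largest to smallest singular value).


JJ^T eigenvalues: trace(JJ^T) = 21.5884, det(JJ^T) = det(J)^2 = 68.93648784
s_max^2 = (21.5884 + sqrt(190.31306320))/2 = 17.69190004
s_min^2 = (21.5884 - sqrt(190.31306320))/2 = 3.89649996
kappa = s_max/s_min = sqrt(17.69190004/3.89649996) = 2.1308

2.1308


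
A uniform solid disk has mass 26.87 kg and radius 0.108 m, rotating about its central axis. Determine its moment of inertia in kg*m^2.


I = (1/2)*m*R^2 = 0.5*26.87*0.108^2 = 0.1567

0.1567 kg*m^2


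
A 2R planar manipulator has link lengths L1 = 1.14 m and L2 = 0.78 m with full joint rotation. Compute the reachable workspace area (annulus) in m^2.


r_max = L1 + L2 = 1.9200, r_min = |L1 - L2| = 0.3600
A = pi*(r_max^2 - r_min^2) = pi*(3.6864 - 0.1296) = 11.1740

11.1740 m^2


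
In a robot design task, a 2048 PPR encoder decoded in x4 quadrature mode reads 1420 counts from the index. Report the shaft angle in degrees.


angle = counts * 360 / (PPR*4) = 1420 * 360 / 8192 = 62.4023

62.4023 degrees


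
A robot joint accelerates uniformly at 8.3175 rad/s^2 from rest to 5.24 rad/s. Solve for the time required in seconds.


t = delta_omega / alpha = 5.24 / 8.3175 = 0.6300

0.6300 s


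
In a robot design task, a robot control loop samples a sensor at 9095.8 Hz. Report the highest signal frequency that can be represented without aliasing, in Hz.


f_max = f_s/2 = 9095.8/2 = 4547.9000

4547.9000 Hz


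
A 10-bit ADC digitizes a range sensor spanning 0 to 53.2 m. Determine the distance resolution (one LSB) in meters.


res = range / 2^n = 53.2/2^10 = 53.2/1024 = 0.0520

0.0520 m


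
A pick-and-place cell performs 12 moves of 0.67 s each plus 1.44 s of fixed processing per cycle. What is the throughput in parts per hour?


T_cycle = 12*0.67 + 1.44 = 9.4800 s
rate = 3600/T = 379.7468

379.7468 parts/hour


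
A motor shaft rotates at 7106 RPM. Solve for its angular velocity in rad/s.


omega = 7106 * 2*pi/60 = 744.1386

744.1386 rad/s


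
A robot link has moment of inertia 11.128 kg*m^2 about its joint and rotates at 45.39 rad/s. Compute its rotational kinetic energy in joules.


KE = (1/2)*I*omega^2 = 0.5*11.128*45.39^2 = 11463.2427

11463.2427 J


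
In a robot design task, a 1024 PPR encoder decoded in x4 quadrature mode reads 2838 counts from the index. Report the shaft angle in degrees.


angle = counts * 360 / (PPR*4) = 2838 * 360 / 4096 = 249.4336

249.4336 degrees


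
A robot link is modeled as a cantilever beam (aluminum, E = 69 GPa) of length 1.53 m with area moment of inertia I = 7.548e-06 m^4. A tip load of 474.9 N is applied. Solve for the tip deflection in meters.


delta = F*L^3/(3*E*I) = 474.9*1.53^3/(3*6.900e+10*7.548e-06)
      = 1700.8909173/1562436 = 0.0011

0.0011 m


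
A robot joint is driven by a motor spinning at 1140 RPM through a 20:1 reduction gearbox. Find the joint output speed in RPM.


omega_joint = omega_motor / N = 1140 / 20 = 57.0000

57.0000 RPM


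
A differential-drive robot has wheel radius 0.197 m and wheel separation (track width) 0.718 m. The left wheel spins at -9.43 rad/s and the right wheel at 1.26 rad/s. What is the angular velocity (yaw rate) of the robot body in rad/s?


omega = r*(wR - wL)/L = 0.197*(1.26 - (-9.43))/0.718 = 2.9331

2.9331 rad/s


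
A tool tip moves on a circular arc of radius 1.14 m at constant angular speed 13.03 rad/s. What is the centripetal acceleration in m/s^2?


a_c = omega^2 * r = 13.03^2 * 1.14 = 193.5502

193.5502 m/s^2


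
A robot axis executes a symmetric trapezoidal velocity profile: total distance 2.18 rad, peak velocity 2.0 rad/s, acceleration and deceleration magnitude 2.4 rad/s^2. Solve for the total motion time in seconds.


t_acc = v/a = 2.0/2.4 = 0.833333 s
d_acc = v^2/(2a) = 0.833333 rad (each ramp)
d_cruise = 2.18 - 2*0.833333 = 0.513334 rad
t_cruise = 0.513334/2.0 = 0.256667 s
t_total = 2*0.833333 + 0.256667 = 1.9233

1.9233 s


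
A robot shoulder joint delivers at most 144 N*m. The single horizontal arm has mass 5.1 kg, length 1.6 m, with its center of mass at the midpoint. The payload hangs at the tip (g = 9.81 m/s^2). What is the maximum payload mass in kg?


tau_arm = m_arm*g*(L/2) = 5.1*9.81*1.6/2 = 40.0248 N*m
tau_payload = tau_max - tau_arm = 144 - 40.0248 = 103.9752
m_payload = tau_payload / (g*L) = 103.9752 / (9.81*1.6) = 6.6243

6.6243 kg


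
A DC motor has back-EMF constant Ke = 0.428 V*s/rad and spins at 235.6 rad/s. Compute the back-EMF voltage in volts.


V_emf = Ke * omega = 0.428*235.6 = 100.8368

100.8368 V


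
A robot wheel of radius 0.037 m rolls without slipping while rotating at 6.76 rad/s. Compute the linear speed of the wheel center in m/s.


v = omega * r = 6.76 * 0.037 = 0.2501

0.2501 m/s


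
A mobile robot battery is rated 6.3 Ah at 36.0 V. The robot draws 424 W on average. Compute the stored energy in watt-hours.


E = capacity * V = 6.3*36.0 = 226.8000

226.8000 Wh


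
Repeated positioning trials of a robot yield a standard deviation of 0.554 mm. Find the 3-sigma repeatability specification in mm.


repeatability = 3*sigma = 3*0.554 = 1.6620

1.6620 mm


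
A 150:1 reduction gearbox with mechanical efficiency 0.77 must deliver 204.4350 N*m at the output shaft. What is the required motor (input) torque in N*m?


tau_in = tau_out / (N * eta) = 204.4350 / (150 * 0.77) = 1.7700

1.7700 N*m


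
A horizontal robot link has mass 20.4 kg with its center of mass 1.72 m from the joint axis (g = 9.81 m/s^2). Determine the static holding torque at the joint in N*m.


tau = m*g*L = 20.4 * 9.81 * 1.72 = 344.2133

344.2133 N*m


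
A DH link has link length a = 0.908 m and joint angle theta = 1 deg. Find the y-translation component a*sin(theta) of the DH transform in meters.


a*sin(theta) = 0.908*sin(1 deg) = 0.0158

0.0158 m


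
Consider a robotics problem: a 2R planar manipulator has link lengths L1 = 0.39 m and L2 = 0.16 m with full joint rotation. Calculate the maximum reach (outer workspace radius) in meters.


r_max = L1 + L2 = 0.39 + 0.16 = 0.5500

0.5500 m


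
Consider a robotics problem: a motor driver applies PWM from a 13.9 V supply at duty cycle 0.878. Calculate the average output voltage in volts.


V_avg = V_supply * D = 13.9*0.878 = 12.2042

12.2042 V


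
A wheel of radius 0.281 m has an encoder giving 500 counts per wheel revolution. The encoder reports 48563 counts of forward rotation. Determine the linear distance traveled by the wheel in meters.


revs = 48563/500 = 97.126000
d = revs * 2*pi*r = 97.126000 * 2*pi*0.281 = 171.4832

171.4832 m


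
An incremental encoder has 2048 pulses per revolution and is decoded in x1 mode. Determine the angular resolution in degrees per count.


resolution = 360 / (PPR * 1) = 360 / 2048 = 0.1758

0.1758 degrees


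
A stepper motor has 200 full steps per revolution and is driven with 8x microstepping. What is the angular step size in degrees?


step = 360/(200*8) = 360/1600 = 0.2250

0.2250 degrees


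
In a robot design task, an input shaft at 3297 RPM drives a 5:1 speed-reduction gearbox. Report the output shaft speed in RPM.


omega_out = omega_in / N = 3297 / 5 = 659.4000

659.4000 RPM


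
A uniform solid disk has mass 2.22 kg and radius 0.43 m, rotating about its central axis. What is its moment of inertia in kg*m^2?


I = (1/2)*m*R^2 = 0.5*2.22*0.43^2 = 0.2052

0.2052 kg*m^2


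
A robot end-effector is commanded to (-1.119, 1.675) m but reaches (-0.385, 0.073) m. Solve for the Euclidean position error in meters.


dx = -0.385 - (-1.119) = 0.7340, dy = 0.073 - (1.675) = -1.6020
err = sqrt(0.538756 + 2.566404) = 1.7621

1.7621 m


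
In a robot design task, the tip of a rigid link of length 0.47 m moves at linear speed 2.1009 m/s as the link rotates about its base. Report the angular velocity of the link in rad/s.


omega = v / L = 2.1009 / 0.47 = 4.4700

4.4700 rad/s


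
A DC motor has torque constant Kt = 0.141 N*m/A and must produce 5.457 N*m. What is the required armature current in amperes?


I = tau / Kt = 5.457/0.141 = 38.7021

38.7021 A


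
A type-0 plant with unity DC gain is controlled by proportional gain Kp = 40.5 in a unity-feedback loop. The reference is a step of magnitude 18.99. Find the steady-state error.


e_ss = R/(1 + Kp) = 18.99/(1 + 40.5) = 18.99/41.5000 = 0.4576

0.4576


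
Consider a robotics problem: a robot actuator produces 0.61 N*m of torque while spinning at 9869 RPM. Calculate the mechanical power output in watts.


omega = 9869 * 2*pi/60 = 1033.479263 rad/s
P = tau * omega = 0.61 * 1033.479263 = 630.4224

630.4224 W


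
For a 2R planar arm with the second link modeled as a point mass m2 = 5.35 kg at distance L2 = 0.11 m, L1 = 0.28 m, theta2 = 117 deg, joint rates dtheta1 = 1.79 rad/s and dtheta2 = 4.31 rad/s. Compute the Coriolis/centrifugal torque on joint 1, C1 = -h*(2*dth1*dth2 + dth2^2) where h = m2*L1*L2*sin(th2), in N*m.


h = m2*L1*L2*sin(th2) = 5.35*0.28*0.11*sin(117 deg) = 0.146820
C1 = -h*(2*1.79*4.31 + 4.31^2) = -0.146820*34.0059 = -4.9927

-4.9927 N*m


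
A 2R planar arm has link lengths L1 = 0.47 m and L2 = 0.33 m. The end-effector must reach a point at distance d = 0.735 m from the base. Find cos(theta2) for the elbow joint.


cos(th2) = (d^2 - L1^2 - L2^2)/(2*L1*L2) = (0.735^2 - 0.47^2 - 0.33^2)/(2*0.47*0.33) = 0.6784

0.6784


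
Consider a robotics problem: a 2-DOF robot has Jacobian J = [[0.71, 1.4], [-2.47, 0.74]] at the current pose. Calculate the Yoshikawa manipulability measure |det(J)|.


det(J) = 0.71*0.74 - (1.4)*(-2.47) = 3.9834
|det(J)| = 3.9834

3.9834


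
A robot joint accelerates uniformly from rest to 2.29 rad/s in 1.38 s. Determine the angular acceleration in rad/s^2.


alpha = delta_omega / t = 2.29 / 1.38 = 1.6594

1.6594 rad/s^2


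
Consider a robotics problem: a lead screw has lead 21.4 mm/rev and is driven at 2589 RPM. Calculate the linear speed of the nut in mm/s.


v = lead * (RPM/60) = 21.4*2589/60 = 923.4100

923.4100 mm/s


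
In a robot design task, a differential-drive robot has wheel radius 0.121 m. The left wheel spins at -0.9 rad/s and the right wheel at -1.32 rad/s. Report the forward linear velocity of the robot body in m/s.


v = r*(wR + wL)/2 = 0.121*(-1.32 + -0.9)/2 = -0.1343

-0.1343 m/s


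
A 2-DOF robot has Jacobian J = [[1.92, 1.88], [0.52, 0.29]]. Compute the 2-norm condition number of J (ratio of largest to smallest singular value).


JJ^T eigenvalues: trace(JJ^T) = 7.5753, det(JJ^T) = det(J)^2 = 0.17707264
s_max^2 = (7.5753 + sqrt(56.67687953))/2 = 7.55185242
s_min^2 = (7.5753 - sqrt(56.67687953))/2 = 0.02344758
kappa = s_max/s_min = sqrt(7.55185242/0.02344758) = 17.9464

17.9464


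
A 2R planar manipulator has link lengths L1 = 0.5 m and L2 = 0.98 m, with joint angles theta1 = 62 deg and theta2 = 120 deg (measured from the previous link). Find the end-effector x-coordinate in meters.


x = L1*cos(th1) + L2*cos(th1+th2) = 0.5*cos(62 deg) + 0.98*cos(182 deg) = -0.7447

-0.7447 m


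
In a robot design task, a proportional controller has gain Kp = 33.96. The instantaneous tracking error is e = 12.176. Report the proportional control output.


u_P = Kp * e = 33.96 * 12.176 = 413.4970

413.4970


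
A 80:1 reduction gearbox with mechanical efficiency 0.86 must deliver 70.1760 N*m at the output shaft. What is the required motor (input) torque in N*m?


tau_in = tau_out / (N * eta) = 70.1760 / (80 * 0.86) = 1.0200

1.0200 N*m


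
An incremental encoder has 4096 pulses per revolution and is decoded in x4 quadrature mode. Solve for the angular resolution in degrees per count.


resolution = 360 / (PPR * 4) = 360 / 16384 = 0.0220

0.0220 degrees


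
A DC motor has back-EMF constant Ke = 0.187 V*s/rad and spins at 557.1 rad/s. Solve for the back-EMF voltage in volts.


V_emf = Ke * omega = 0.187*557.1 = 104.1777

104.1777 V


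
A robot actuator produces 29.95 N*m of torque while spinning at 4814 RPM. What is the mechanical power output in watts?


omega = 4814 * 2*pi/60 = 504.120901 rad/s
P = tau * omega = 29.95 * 504.120901 = 15098.4210

15098.4210 W


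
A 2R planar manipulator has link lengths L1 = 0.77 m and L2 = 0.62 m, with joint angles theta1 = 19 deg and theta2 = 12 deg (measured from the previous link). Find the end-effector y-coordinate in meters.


y = L1*sin(th1) + L2*sin(th1+th2) = 0.77*sin(19 deg) + 0.62*sin(31 deg) = 0.5700

0.5700 m


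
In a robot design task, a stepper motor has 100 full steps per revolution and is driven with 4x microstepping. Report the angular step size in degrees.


step = 360/(100*4) = 360/400 = 0.9000

0.9000 degrees


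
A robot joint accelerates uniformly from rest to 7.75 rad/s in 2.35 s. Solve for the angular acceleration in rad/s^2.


alpha = delta_omega / t = 7.75 / 2.35 = 3.2979

3.2979 rad/s^2


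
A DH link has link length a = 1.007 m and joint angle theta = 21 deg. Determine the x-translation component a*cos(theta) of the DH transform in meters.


a*cos(theta) = 1.007*cos(21 deg) = 0.9401

0.9401 m


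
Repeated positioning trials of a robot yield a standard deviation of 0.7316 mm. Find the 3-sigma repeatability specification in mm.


repeatability = 3*sigma = 3*0.7316 = 2.1948

2.1948 mm


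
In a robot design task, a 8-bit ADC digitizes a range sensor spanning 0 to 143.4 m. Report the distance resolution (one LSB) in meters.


res = range / 2^n = 143.4/2^8 = 143.4/256 = 0.5602

0.5602 m


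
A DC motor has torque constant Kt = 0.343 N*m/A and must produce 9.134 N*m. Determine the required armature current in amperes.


I = tau / Kt = 9.134/0.343 = 26.6297

26.6297 A


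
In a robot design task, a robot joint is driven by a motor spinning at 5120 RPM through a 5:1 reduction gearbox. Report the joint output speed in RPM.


omega_joint = omega_motor / N = 5120 / 5 = 1024.0000

1024.0000 RPM


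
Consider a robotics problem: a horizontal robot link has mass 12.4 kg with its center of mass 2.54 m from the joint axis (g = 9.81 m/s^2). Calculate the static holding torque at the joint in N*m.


tau = m*g*L = 12.4 * 9.81 * 2.54 = 308.9758

308.9758 N*m


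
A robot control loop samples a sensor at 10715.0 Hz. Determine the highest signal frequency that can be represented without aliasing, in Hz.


f_max = f_s/2 = 10715.0/2 = 5357.5000

5357.5000 Hz


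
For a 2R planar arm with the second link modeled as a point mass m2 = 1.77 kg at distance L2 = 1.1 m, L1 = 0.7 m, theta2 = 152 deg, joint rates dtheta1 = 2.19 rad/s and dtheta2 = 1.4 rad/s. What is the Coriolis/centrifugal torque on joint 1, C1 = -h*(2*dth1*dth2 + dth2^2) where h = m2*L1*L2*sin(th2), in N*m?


h = m2*L1*L2*sin(th2) = 1.77*0.7*1.1*sin(152 deg) = 0.639843
C1 = -h*(2*2.19*1.4 + 1.4^2) = -0.639843*8.0920 = -5.1776

-5.1776 N*m


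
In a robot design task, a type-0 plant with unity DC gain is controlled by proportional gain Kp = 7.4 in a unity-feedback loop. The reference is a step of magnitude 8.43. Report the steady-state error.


e_ss = R/(1 + Kp) = 8.43/(1 + 7.4) = 8.43/8.4000 = 1.0036

1.0036


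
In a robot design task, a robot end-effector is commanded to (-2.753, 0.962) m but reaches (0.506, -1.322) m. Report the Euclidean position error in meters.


dx = 0.506 - (-2.753) = 3.2590, dy = -1.322 - (0.962) = -2.2840
err = sqrt(10.621081 + 5.216656) = 3.9797

3.9797 m


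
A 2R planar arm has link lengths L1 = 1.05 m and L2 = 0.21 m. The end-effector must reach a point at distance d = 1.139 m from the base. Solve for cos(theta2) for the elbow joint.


cos(th2) = (d^2 - L1^2 - L2^2)/(2*L1*L2) = (1.139^2 - 1.05^2 - 0.21^2)/(2*1.05*0.21) = 0.3418

0.3418


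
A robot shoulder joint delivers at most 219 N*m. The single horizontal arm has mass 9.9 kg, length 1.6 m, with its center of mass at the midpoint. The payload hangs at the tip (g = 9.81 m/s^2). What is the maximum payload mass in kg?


tau_arm = m_arm*g*(L/2) = 9.9*9.81*1.6/2 = 77.6952 N*m
tau_payload = tau_max - tau_arm = 219 - 77.6952 = 141.3048
m_payload = tau_payload / (g*L) = 141.3048 / (9.81*1.6) = 9.0026

9.0026 kg


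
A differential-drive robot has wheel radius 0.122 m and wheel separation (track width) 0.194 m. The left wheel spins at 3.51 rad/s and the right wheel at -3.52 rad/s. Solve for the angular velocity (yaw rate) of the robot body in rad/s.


omega = r*(wR - wL)/L = 0.122*(-3.52 - (3.51))/0.194 = -4.4209

-4.4209 rad/s


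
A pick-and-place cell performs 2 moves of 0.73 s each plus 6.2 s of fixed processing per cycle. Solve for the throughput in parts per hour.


T_cycle = 2*0.73 + 6.2 = 7.6600 s
rate = 3600/T = 469.9739

469.9739 parts/hour


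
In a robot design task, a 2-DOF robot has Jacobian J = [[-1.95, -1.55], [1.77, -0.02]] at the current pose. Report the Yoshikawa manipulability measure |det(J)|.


det(J) = -1.95*-0.02 - (-1.55)*(1.77) = 2.7825
|det(J)| = 2.7825

2.7825


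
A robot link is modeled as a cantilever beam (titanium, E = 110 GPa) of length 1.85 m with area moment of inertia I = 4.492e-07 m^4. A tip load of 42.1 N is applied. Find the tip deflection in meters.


delta = F*L^3/(3*E*I) = 42.1*1.85^3/(3*1.100e+11*4.492e-07)
      = 266.5614125/148236 = 0.0018

0.0018 m


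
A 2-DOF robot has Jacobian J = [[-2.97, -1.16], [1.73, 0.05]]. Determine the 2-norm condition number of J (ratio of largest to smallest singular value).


JJ^T eigenvalues: trace(JJ^T) = 13.1619, det(JJ^T) = det(J)^2 = 3.45327889
s_max^2 = (13.1619 + sqrt(159.42249605))/2 = 12.89408108
s_min^2 = (13.1619 - sqrt(159.42249605))/2 = 0.26781892
kappa = s_max/s_min = sqrt(12.89408108/0.26781892) = 6.9386

6.9386


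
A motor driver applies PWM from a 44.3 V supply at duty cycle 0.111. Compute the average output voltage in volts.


V_avg = V_supply * D = 44.3*0.111 = 4.9173

4.9173 V


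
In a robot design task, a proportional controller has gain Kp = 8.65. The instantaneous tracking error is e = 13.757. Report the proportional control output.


u_P = Kp * e = 8.65 * 13.757 = 118.9981

118.9981


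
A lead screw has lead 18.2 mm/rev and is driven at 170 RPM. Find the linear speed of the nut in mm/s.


v = lead * (RPM/60) = 18.2*170/60 = 51.5667

51.5667 mm/s


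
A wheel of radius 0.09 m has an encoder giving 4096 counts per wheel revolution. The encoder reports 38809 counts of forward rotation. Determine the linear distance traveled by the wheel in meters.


revs = 38809/4096 = 9.474854
d = revs * 2*pi*r = 9.474854 * 2*pi*0.09 = 5.3579

5.3579 m


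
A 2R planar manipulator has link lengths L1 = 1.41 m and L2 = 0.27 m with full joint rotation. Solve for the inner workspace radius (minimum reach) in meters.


r_min = |L1 - L2| = |1.41 - 0.27| = 1.1400

1.1400 m


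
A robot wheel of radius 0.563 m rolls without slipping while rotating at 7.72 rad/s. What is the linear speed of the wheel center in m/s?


v = omega * r = 7.72 * 0.563 = 4.3464

4.3464 m/s


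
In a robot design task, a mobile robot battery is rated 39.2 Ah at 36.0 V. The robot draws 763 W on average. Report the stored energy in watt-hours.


E = capacity * V = 39.2*36.0 = 1411.2000

1411.2000 Wh


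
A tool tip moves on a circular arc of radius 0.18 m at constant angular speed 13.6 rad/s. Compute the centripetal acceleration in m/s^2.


a_c = omega^2 * r = 13.6^2 * 0.18 = 33.2928

33.2928 m/s^2


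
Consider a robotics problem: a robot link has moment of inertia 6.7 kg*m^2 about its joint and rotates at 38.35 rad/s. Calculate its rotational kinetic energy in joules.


KE = (1/2)*I*omega^2 = 0.5*6.7*38.35^2 = 4926.9204

4926.9204 J


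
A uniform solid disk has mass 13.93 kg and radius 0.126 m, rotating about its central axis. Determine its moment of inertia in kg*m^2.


I = (1/2)*m*R^2 = 0.5*13.93*0.126^2 = 0.1106

0.1106 kg*m^2


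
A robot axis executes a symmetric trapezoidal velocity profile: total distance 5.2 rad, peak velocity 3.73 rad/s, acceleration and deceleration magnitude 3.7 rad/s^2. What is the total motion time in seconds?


t_acc = v/a = 3.73/3.7 = 1.008108 s
d_acc = v^2/(2a) = 1.880122 rad (each ramp)
d_cruise = 5.2 - 2*1.880122 = 1.439756 rad
t_cruise = 1.439756/3.73 = 0.385994 s
t_total = 2*1.008108 + 0.385994 = 2.4022

2.4022 s


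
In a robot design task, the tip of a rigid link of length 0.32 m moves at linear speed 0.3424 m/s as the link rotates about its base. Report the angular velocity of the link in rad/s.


omega = v / L = 0.3424 / 0.32 = 1.0700

1.0700 rad/s


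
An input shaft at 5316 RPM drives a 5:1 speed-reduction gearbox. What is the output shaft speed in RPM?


omega_out = omega_in / N = 5316 / 5 = 1063.2000

1063.2000 RPM


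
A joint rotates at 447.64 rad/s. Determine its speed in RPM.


RPM = 447.64 * 60/(2*pi) = 4274.6471

4274.6471 RPM


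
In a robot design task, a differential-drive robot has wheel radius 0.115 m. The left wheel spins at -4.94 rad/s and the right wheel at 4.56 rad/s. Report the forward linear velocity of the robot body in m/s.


v = r*(wR + wL)/2 = 0.115*(4.56 + -4.94)/2 = -0.0219

-0.0219 m/s


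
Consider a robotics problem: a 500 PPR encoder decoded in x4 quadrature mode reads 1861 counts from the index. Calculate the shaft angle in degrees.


angle = counts * 360 / (PPR*4) = 1861 * 360 / 2000 = 334.9800

334.9800 degrees


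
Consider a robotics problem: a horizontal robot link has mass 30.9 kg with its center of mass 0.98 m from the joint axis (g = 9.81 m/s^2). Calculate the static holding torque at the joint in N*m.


tau = m*g*L = 30.9 * 9.81 * 0.98 = 297.0664

297.0664 N*m


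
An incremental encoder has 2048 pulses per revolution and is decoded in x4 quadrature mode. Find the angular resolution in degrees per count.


resolution = 360 / (PPR * 4) = 360 / 8192 = 0.0439

0.0439 degrees


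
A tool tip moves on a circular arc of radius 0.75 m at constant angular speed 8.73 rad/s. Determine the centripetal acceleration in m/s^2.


a_c = omega^2 * r = 8.73^2 * 0.75 = 57.1597

57.1597 m/s^2


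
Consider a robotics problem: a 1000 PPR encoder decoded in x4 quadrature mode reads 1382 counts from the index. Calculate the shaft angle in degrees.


angle = counts * 360 / (PPR*4) = 1382 * 360 / 4000 = 124.3800

124.3800 degrees


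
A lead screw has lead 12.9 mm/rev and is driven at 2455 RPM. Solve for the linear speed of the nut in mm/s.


v = lead * (RPM/60) = 12.9*2455/60 = 527.8250

527.8250 mm/s


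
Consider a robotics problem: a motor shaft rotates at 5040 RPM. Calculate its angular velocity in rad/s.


omega = 5040 * 2*pi/60 = 527.7876

527.7876 rad/s


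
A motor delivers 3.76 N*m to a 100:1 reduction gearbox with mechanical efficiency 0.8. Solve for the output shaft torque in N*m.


tau_out = tau_in * N * eta = 3.76 * 100 * 0.8 = 300.8000

300.8000 N*m


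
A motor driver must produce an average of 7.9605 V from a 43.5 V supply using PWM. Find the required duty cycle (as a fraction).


D = V_avg/V_supply = 7.9605/43.5 = 0.1830

0.1830


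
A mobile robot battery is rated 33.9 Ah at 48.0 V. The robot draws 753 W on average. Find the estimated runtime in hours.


E = 33.9*48.0 = 1627.2000 Wh
t = E/P = 1627.2000/753 = 2.1610

2.1610 hours


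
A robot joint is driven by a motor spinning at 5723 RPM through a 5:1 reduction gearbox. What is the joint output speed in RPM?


omega_joint = omega_motor / N = 5723 / 5 = 1144.6000

1144.6000 RPM


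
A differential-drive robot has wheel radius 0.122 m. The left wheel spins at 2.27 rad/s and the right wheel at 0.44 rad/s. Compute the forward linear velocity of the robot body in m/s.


v = r*(wR + wL)/2 = 0.122*(0.44 + 2.27)/2 = 0.1653

0.1653 m/s


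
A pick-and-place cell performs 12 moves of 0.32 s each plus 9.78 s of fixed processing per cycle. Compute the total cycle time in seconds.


T = 12*0.32 + 9.78 = 13.6200

13.6200 s


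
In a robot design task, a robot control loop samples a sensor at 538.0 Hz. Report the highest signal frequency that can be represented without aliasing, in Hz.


f_max = f_s/2 = 538.0/2 = 269.0000

269.0000 Hz


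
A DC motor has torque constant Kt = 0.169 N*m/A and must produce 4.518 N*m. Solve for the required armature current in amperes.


I = tau / Kt = 4.518/0.169 = 26.7337

26.7337 A


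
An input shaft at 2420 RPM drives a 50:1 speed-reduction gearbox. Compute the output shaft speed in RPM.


omega_out = omega_in / N = 2420 / 50 = 48.4000

48.4000 RPM


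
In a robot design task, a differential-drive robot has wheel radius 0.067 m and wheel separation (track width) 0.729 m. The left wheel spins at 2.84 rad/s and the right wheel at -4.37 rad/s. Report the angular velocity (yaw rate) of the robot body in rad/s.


omega = r*(wR - wL)/L = 0.067*(-4.37 - (2.84))/0.729 = -0.6626

-0.6626 rad/s


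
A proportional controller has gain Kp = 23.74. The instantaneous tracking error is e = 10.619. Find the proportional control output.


u_P = Kp * e = 23.74 * 10.619 = 252.0951

252.0951


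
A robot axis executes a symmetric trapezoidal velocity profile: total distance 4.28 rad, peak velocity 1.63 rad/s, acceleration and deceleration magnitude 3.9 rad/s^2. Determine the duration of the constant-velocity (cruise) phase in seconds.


t_acc = v/a = 0.417949 s, d_acc = v^2/(2a) = 0.340628 rad each
d_cruise = 4.28 - 2*0.340628 = 3.598744 rad
t_cruise = d_cruise/v = 3.598744/1.63 = 2.2078

2.2078 s


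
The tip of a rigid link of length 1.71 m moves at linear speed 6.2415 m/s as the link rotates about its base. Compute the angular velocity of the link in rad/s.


omega = v / L = 6.2415 / 1.71 = 3.6500

3.6500 rad/s


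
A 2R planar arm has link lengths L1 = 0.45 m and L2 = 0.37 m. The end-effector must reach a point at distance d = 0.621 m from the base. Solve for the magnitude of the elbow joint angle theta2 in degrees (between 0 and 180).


cos(th2) = (d^2 - L1^2 - L2^2)/(2*L1*L2) = (0.621^2 - 0.45^2 - 0.37^2)/(2*0.45*0.37) = 0.13886186
th2 = acos(0.13886186) = 82.0180 deg

82.0180 degrees


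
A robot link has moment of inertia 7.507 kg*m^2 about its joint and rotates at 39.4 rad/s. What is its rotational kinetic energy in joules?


KE = (1/2)*I*omega^2 = 0.5*7.507*39.4^2 = 5826.7833

5826.7833 J


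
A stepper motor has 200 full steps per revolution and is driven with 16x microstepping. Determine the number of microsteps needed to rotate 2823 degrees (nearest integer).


step_size = 360/(200*16) = 360/3200 = 0.112500 deg
n = 2823/(360/3200) = 2823*3200/360 = 25093.3333 -> 25093

25093 steps


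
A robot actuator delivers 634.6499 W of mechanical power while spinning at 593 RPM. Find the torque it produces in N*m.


omega = 593 * 2*pi/60 = 62.098815 rad/s
tau = P / omega = 634.6499 / 62.098815 = 10.2200

10.2200 N*m


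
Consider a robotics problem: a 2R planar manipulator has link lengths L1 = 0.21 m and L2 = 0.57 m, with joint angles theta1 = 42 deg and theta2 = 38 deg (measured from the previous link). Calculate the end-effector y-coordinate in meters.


y = L1*sin(th1) + L2*sin(th1+th2) = 0.21*sin(42 deg) + 0.57*sin(80 deg) = 0.7019

0.7019 m


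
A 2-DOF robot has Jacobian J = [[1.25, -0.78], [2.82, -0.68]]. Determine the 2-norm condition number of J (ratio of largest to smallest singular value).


JJ^T eigenvalues: trace(JJ^T) = 10.5857, det(JJ^T) = det(J)^2 = 1.82142016
s_max^2 = (10.5857 + sqrt(104.77136385))/2 = 10.41074419
s_min^2 = (10.5857 - sqrt(104.77136385))/2 = 0.17495581
kappa = s_max/s_min = sqrt(10.41074419/0.17495581) = 7.7139

7.7139


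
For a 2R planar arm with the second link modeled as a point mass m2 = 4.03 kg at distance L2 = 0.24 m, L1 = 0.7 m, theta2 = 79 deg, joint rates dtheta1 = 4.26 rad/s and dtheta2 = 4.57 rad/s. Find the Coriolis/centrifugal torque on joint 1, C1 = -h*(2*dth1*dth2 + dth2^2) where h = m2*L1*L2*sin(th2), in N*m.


h = m2*L1*L2*sin(th2) = 4.03*0.7*0.24*sin(79 deg) = 0.664601
C1 = -h*(2*4.26*4.57 + 4.57^2) = -0.664601*59.8213 = -39.7573

-39.7573 N*m


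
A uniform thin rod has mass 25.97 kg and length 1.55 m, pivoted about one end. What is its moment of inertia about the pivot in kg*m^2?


I = (1/3)*m*L^2 = (1/3)*25.97*1.55^2 = 20.7976

20.7976 kg*m^2


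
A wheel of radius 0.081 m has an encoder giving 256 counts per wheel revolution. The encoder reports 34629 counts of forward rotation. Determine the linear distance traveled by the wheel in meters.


revs = 34629/256 = 135.269531
d = revs * 2*pi*r = 135.269531 * 2*pi*0.081 = 68.8438

68.8438 m


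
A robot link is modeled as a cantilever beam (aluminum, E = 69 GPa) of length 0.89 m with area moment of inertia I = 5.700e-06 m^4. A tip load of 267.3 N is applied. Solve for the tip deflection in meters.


delta = F*L^3/(3*E*I) = 267.3*0.89^3/(3*6.900e+10*5.700e-06)
      = 188.4382137/1179900 = 1.5971e-04

1.5971e-04 m


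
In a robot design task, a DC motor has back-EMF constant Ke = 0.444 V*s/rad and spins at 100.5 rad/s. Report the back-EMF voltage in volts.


V_emf = Ke * omega = 0.444*100.5 = 44.6220

44.6220 V


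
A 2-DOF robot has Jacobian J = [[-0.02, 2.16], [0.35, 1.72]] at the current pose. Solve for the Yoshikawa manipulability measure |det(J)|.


det(J) = -0.02*1.72 - (2.16)*(0.35) = -0.7904
|det(J)| = 0.7904

0.7904


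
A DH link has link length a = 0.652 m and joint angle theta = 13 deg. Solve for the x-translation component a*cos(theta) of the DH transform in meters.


a*cos(theta) = 0.652*cos(13 deg) = 0.6353

0.6353 m


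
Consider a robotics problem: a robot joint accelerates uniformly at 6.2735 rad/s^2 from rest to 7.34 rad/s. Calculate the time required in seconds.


t = delta_omega / alpha = 7.34 / 6.2735 = 1.1700

1.1700 s


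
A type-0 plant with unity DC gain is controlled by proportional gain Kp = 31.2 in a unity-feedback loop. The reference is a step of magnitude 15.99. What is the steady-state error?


e_ss = R/(1 + Kp) = 15.99/(1 + 31.2) = 15.99/32.2000 = 0.4966

0.4966


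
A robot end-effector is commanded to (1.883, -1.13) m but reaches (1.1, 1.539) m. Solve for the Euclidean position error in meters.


dx = 1.1 - (1.883) = -0.7830, dy = 1.539 - (-1.13) = 2.6690
err = sqrt(0.613089 + 7.123561) = 2.7815

2.7815 m


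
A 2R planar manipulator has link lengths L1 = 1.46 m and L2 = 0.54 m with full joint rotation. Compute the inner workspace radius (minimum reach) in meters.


r_min = |L1 - L2| = |1.46 - 0.54| = 0.9200

0.9200 m


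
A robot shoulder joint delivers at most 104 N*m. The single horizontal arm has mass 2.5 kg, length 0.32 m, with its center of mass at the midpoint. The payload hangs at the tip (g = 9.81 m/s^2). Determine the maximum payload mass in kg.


tau_arm = m_arm*g*(L/2) = 2.5*9.81*0.32/2 = 3.9240 N*m
tau_payload = tau_max - tau_arm = 104 - 3.9240 = 100.0760
m_payload = tau_payload / (g*L) = 100.0760 / (9.81*0.32) = 31.8795

31.8795 kg
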